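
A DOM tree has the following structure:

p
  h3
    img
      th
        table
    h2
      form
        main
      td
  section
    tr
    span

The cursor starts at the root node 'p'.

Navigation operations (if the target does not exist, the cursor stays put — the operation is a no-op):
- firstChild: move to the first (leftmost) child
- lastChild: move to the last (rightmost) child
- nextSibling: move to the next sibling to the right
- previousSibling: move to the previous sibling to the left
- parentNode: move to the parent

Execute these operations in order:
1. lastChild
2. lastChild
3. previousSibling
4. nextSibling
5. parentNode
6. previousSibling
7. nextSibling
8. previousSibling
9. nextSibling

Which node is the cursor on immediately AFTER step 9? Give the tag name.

After 1 (lastChild): section
After 2 (lastChild): span
After 3 (previousSibling): tr
After 4 (nextSibling): span
After 5 (parentNode): section
After 6 (previousSibling): h3
After 7 (nextSibling): section
After 8 (previousSibling): h3
After 9 (nextSibling): section

Answer: section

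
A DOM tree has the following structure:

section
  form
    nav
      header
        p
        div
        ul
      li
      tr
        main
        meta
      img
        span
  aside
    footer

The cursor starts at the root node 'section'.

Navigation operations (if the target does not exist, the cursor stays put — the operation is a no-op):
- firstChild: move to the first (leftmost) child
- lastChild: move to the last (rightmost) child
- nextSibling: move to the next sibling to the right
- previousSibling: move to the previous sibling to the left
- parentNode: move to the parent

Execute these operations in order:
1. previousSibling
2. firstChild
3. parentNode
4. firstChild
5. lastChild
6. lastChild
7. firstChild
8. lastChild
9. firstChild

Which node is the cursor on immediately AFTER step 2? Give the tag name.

Answer: form

Derivation:
After 1 (previousSibling): section (no-op, stayed)
After 2 (firstChild): form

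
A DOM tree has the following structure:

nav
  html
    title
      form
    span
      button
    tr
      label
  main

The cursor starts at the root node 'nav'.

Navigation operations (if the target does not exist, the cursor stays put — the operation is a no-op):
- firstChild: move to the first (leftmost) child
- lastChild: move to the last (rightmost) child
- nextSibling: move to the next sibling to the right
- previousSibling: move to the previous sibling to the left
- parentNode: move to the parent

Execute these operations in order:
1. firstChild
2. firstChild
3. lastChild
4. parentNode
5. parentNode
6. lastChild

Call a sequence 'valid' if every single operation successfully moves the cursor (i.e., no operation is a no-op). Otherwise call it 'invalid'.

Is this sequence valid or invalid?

Answer: valid

Derivation:
After 1 (firstChild): html
After 2 (firstChild): title
After 3 (lastChild): form
After 4 (parentNode): title
After 5 (parentNode): html
After 6 (lastChild): tr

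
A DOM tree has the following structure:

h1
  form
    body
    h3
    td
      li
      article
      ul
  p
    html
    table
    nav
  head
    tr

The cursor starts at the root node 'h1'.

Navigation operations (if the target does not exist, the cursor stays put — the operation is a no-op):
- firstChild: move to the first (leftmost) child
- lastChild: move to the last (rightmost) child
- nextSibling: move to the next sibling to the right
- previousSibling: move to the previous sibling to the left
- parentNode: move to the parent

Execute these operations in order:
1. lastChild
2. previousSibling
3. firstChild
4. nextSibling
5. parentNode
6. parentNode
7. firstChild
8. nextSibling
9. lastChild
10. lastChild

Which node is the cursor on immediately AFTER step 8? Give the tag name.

Answer: p

Derivation:
After 1 (lastChild): head
After 2 (previousSibling): p
After 3 (firstChild): html
After 4 (nextSibling): table
After 5 (parentNode): p
After 6 (parentNode): h1
After 7 (firstChild): form
After 8 (nextSibling): p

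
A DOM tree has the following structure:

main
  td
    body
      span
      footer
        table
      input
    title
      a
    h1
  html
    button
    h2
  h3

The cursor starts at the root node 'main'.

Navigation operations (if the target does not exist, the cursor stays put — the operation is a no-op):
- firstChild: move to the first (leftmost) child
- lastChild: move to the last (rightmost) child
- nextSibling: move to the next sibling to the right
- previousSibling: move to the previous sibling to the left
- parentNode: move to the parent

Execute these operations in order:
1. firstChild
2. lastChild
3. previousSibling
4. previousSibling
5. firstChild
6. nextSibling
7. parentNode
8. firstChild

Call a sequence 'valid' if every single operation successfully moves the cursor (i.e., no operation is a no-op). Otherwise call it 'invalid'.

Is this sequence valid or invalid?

Answer: valid

Derivation:
After 1 (firstChild): td
After 2 (lastChild): h1
After 3 (previousSibling): title
After 4 (previousSibling): body
After 5 (firstChild): span
After 6 (nextSibling): footer
After 7 (parentNode): body
After 8 (firstChild): span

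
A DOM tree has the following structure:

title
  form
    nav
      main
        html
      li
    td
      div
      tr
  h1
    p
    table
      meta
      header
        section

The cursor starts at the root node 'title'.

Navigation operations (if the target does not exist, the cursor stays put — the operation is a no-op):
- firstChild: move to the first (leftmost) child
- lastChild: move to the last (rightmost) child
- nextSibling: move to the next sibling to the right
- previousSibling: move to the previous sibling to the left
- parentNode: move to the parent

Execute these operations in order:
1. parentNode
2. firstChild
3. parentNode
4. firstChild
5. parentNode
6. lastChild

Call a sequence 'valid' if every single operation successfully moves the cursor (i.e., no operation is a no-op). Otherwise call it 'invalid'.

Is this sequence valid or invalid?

Answer: invalid

Derivation:
After 1 (parentNode): title (no-op, stayed)
After 2 (firstChild): form
After 3 (parentNode): title
After 4 (firstChild): form
After 5 (parentNode): title
After 6 (lastChild): h1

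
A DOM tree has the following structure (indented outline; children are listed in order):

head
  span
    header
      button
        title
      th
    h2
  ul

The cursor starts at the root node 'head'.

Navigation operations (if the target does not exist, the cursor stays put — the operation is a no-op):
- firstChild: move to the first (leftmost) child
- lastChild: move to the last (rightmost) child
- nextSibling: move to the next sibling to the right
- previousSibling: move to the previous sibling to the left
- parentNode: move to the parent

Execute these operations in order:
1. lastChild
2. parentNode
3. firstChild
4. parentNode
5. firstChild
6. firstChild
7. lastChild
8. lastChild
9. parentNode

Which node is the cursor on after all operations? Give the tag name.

After 1 (lastChild): ul
After 2 (parentNode): head
After 3 (firstChild): span
After 4 (parentNode): head
After 5 (firstChild): span
After 6 (firstChild): header
After 7 (lastChild): th
After 8 (lastChild): th (no-op, stayed)
After 9 (parentNode): header

Answer: header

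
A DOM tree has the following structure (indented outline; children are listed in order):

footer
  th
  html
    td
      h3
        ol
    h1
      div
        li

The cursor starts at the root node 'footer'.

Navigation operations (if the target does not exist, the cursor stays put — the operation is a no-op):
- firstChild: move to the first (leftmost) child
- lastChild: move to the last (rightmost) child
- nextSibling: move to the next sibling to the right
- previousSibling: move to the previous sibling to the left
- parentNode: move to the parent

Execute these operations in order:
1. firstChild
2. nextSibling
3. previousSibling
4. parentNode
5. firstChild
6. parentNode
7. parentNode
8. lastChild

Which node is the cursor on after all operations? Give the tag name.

Answer: html

Derivation:
After 1 (firstChild): th
After 2 (nextSibling): html
After 3 (previousSibling): th
After 4 (parentNode): footer
After 5 (firstChild): th
After 6 (parentNode): footer
After 7 (parentNode): footer (no-op, stayed)
After 8 (lastChild): html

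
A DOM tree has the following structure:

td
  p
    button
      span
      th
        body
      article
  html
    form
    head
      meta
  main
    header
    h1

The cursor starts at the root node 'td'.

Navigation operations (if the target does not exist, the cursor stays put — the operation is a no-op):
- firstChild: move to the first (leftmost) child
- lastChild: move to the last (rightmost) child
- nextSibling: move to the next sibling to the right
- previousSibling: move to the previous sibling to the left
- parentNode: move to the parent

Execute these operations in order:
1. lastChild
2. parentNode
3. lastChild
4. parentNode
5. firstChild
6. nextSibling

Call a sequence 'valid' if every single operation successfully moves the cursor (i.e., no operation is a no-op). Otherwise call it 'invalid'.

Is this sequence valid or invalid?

After 1 (lastChild): main
After 2 (parentNode): td
After 3 (lastChild): main
After 4 (parentNode): td
After 5 (firstChild): p
After 6 (nextSibling): html

Answer: valid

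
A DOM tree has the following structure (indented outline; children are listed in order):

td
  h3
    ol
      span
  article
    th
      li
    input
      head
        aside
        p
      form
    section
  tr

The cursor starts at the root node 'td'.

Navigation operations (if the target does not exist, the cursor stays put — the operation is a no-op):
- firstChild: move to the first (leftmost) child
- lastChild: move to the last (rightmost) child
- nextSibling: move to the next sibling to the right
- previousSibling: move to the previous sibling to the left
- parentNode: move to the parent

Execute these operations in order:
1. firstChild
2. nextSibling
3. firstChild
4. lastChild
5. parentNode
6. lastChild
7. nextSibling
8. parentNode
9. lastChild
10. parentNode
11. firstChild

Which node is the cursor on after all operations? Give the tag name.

Answer: li

Derivation:
After 1 (firstChild): h3
After 2 (nextSibling): article
After 3 (firstChild): th
After 4 (lastChild): li
After 5 (parentNode): th
After 6 (lastChild): li
After 7 (nextSibling): li (no-op, stayed)
After 8 (parentNode): th
After 9 (lastChild): li
After 10 (parentNode): th
After 11 (firstChild): li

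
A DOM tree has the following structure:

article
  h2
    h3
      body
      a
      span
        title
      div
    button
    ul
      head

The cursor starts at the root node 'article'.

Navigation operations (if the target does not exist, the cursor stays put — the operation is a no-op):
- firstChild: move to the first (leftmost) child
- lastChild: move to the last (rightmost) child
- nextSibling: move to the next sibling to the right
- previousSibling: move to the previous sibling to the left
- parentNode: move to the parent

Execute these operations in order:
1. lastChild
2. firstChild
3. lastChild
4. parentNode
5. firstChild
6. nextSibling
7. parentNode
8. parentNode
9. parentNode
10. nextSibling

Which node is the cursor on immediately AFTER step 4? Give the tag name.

After 1 (lastChild): h2
After 2 (firstChild): h3
After 3 (lastChild): div
After 4 (parentNode): h3

Answer: h3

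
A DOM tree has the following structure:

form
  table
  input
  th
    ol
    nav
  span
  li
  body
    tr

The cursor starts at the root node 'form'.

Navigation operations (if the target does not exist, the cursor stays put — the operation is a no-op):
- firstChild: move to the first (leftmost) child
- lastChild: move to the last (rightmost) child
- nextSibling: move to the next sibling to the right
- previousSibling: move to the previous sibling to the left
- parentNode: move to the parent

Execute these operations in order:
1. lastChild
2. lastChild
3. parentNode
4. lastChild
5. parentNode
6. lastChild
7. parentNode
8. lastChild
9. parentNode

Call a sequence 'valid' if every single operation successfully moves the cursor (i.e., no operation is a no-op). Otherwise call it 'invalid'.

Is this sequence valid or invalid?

After 1 (lastChild): body
After 2 (lastChild): tr
After 3 (parentNode): body
After 4 (lastChild): tr
After 5 (parentNode): body
After 6 (lastChild): tr
After 7 (parentNode): body
After 8 (lastChild): tr
After 9 (parentNode): body

Answer: valid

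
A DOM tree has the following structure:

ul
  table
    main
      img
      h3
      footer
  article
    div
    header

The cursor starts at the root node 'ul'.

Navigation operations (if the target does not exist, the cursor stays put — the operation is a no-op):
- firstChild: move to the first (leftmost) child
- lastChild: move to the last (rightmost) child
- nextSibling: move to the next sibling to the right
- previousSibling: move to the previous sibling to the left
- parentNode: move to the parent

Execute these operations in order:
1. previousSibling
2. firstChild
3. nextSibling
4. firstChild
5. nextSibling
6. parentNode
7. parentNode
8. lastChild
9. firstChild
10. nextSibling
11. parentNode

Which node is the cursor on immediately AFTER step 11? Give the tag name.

Answer: article

Derivation:
After 1 (previousSibling): ul (no-op, stayed)
After 2 (firstChild): table
After 3 (nextSibling): article
After 4 (firstChild): div
After 5 (nextSibling): header
After 6 (parentNode): article
After 7 (parentNode): ul
After 8 (lastChild): article
After 9 (firstChild): div
After 10 (nextSibling): header
After 11 (parentNode): article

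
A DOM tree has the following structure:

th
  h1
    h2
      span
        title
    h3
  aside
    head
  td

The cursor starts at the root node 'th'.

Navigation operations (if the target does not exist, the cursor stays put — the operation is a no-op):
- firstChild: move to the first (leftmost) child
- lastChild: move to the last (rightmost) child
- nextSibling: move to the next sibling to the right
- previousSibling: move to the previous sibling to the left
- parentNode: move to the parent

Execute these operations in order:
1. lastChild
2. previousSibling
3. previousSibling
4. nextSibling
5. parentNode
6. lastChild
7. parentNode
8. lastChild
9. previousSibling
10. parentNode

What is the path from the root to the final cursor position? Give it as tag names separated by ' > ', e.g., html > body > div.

Answer: th

Derivation:
After 1 (lastChild): td
After 2 (previousSibling): aside
After 3 (previousSibling): h1
After 4 (nextSibling): aside
After 5 (parentNode): th
After 6 (lastChild): td
After 7 (parentNode): th
After 8 (lastChild): td
After 9 (previousSibling): aside
After 10 (parentNode): th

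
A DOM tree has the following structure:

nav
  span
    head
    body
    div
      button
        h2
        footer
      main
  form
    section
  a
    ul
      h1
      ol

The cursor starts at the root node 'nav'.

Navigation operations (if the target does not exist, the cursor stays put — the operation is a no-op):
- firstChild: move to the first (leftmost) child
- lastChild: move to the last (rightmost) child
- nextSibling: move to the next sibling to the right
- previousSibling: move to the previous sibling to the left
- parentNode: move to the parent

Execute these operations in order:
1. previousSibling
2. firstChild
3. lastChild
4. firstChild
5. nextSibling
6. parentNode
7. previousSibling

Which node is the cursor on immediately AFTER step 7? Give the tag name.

After 1 (previousSibling): nav (no-op, stayed)
After 2 (firstChild): span
After 3 (lastChild): div
After 4 (firstChild): button
After 5 (nextSibling): main
After 6 (parentNode): div
After 7 (previousSibling): body

Answer: body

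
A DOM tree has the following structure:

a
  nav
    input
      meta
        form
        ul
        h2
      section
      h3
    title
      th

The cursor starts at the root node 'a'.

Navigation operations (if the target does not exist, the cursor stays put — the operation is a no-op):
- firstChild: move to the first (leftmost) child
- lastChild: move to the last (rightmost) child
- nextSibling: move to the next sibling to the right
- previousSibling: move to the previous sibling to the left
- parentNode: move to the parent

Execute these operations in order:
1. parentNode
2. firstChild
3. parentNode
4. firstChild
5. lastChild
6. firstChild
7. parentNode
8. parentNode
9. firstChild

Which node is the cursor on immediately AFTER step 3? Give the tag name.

Answer: a

Derivation:
After 1 (parentNode): a (no-op, stayed)
After 2 (firstChild): nav
After 3 (parentNode): a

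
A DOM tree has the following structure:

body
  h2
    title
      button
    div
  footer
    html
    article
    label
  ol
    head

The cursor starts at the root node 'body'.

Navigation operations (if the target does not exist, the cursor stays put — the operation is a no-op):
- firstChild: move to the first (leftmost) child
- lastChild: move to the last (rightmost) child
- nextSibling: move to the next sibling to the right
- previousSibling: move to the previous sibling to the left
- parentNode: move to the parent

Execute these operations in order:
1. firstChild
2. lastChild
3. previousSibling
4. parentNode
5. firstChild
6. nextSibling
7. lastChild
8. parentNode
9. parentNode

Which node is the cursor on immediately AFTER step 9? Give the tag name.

Answer: body

Derivation:
After 1 (firstChild): h2
After 2 (lastChild): div
After 3 (previousSibling): title
After 4 (parentNode): h2
After 5 (firstChild): title
After 6 (nextSibling): div
After 7 (lastChild): div (no-op, stayed)
After 8 (parentNode): h2
After 9 (parentNode): body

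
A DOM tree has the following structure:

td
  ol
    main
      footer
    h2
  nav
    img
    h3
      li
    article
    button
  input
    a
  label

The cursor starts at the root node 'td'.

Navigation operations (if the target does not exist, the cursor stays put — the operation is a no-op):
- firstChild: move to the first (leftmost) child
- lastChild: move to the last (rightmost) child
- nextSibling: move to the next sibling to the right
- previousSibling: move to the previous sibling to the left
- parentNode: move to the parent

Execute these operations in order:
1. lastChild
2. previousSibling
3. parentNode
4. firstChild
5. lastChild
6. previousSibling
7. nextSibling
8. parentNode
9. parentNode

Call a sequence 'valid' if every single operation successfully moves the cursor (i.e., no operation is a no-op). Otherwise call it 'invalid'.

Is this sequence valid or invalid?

Answer: valid

Derivation:
After 1 (lastChild): label
After 2 (previousSibling): input
After 3 (parentNode): td
After 4 (firstChild): ol
After 5 (lastChild): h2
After 6 (previousSibling): main
After 7 (nextSibling): h2
After 8 (parentNode): ol
After 9 (parentNode): td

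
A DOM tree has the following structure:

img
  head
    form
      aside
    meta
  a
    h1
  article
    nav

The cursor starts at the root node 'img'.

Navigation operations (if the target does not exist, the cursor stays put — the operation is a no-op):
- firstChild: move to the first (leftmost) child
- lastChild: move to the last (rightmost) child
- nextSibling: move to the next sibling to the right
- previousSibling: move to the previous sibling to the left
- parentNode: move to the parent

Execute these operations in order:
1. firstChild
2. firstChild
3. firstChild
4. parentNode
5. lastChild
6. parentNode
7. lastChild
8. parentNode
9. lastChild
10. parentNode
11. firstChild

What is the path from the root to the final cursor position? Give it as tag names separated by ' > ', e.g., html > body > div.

Answer: img > head > form > aside

Derivation:
After 1 (firstChild): head
After 2 (firstChild): form
After 3 (firstChild): aside
After 4 (parentNode): form
After 5 (lastChild): aside
After 6 (parentNode): form
After 7 (lastChild): aside
After 8 (parentNode): form
After 9 (lastChild): aside
After 10 (parentNode): form
After 11 (firstChild): aside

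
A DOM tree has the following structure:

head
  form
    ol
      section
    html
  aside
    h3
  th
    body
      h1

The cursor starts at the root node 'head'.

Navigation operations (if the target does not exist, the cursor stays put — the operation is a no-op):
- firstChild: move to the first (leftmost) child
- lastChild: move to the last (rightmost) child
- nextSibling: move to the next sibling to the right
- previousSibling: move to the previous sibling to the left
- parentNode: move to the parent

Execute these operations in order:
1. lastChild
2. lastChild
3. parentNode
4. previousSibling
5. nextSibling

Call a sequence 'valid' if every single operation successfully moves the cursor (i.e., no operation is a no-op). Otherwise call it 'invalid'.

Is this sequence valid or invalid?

Answer: valid

Derivation:
After 1 (lastChild): th
After 2 (lastChild): body
After 3 (parentNode): th
After 4 (previousSibling): aside
After 5 (nextSibling): th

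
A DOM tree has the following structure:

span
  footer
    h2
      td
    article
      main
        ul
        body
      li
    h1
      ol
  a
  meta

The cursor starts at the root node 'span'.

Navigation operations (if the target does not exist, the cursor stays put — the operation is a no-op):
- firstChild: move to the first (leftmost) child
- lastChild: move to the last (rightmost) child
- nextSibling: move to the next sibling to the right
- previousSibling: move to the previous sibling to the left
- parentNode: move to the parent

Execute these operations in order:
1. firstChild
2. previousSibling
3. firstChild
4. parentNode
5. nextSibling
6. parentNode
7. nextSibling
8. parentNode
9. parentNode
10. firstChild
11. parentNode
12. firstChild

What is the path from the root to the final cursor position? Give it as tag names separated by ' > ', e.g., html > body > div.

Answer: span > footer

Derivation:
After 1 (firstChild): footer
After 2 (previousSibling): footer (no-op, stayed)
After 3 (firstChild): h2
After 4 (parentNode): footer
After 5 (nextSibling): a
After 6 (parentNode): span
After 7 (nextSibling): span (no-op, stayed)
After 8 (parentNode): span (no-op, stayed)
After 9 (parentNode): span (no-op, stayed)
After 10 (firstChild): footer
After 11 (parentNode): span
After 12 (firstChild): footer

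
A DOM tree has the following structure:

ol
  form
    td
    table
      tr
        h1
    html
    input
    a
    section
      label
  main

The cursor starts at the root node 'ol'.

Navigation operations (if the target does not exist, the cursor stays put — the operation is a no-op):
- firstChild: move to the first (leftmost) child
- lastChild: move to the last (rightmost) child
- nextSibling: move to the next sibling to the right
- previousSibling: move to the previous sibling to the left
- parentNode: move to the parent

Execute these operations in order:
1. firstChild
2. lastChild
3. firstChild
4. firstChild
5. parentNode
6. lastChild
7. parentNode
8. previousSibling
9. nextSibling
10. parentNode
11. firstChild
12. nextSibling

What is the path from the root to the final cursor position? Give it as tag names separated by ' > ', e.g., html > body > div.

After 1 (firstChild): form
After 2 (lastChild): section
After 3 (firstChild): label
After 4 (firstChild): label (no-op, stayed)
After 5 (parentNode): section
After 6 (lastChild): label
After 7 (parentNode): section
After 8 (previousSibling): a
After 9 (nextSibling): section
After 10 (parentNode): form
After 11 (firstChild): td
After 12 (nextSibling): table

Answer: ol > form > table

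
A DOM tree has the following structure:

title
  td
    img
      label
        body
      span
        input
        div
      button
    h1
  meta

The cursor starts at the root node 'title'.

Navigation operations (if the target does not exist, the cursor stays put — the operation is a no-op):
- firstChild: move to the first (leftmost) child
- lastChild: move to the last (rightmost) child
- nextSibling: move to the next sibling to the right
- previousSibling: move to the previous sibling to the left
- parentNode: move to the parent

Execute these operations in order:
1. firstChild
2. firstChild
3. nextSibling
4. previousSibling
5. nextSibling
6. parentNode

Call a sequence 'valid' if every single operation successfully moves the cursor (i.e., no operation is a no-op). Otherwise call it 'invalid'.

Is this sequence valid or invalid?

Answer: valid

Derivation:
After 1 (firstChild): td
After 2 (firstChild): img
After 3 (nextSibling): h1
After 4 (previousSibling): img
After 5 (nextSibling): h1
After 6 (parentNode): td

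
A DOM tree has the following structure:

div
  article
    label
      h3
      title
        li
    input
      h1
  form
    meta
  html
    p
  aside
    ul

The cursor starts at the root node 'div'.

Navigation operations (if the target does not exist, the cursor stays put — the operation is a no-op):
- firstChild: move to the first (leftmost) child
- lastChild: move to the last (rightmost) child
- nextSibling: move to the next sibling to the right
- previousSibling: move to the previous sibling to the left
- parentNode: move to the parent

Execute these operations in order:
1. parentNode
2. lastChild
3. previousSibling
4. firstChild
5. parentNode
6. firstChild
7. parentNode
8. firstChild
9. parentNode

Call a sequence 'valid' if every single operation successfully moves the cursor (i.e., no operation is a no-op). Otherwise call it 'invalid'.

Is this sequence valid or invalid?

After 1 (parentNode): div (no-op, stayed)
After 2 (lastChild): aside
After 3 (previousSibling): html
After 4 (firstChild): p
After 5 (parentNode): html
After 6 (firstChild): p
After 7 (parentNode): html
After 8 (firstChild): p
After 9 (parentNode): html

Answer: invalid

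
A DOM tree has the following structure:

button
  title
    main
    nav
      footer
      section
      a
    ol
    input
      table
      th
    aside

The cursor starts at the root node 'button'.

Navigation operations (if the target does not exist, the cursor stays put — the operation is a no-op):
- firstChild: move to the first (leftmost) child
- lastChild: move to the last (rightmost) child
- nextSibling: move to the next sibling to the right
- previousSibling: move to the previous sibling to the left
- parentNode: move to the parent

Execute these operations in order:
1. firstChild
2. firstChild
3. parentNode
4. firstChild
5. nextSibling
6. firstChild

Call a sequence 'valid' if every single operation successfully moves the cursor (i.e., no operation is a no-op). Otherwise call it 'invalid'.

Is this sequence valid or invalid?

Answer: valid

Derivation:
After 1 (firstChild): title
After 2 (firstChild): main
After 3 (parentNode): title
After 4 (firstChild): main
After 5 (nextSibling): nav
After 6 (firstChild): footer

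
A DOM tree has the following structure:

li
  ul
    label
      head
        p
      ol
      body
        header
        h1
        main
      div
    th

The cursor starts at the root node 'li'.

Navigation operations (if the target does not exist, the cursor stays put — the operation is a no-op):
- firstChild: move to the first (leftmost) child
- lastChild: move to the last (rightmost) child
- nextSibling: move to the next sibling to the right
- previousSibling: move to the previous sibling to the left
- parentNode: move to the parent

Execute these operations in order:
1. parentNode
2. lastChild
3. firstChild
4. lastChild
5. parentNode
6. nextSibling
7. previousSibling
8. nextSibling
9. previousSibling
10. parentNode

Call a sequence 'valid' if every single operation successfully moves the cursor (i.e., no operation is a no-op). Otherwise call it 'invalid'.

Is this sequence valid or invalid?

Answer: invalid

Derivation:
After 1 (parentNode): li (no-op, stayed)
After 2 (lastChild): ul
After 3 (firstChild): label
After 4 (lastChild): div
After 5 (parentNode): label
After 6 (nextSibling): th
After 7 (previousSibling): label
After 8 (nextSibling): th
After 9 (previousSibling): label
After 10 (parentNode): ul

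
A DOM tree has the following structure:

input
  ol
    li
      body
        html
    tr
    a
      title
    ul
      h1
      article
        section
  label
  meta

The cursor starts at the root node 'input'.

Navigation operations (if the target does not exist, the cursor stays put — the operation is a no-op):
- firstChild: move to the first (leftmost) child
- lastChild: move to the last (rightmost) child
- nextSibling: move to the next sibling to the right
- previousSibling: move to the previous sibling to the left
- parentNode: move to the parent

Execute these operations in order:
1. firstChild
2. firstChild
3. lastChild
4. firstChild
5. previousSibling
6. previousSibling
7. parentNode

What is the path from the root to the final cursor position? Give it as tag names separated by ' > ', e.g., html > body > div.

After 1 (firstChild): ol
After 2 (firstChild): li
After 3 (lastChild): body
After 4 (firstChild): html
After 5 (previousSibling): html (no-op, stayed)
After 6 (previousSibling): html (no-op, stayed)
After 7 (parentNode): body

Answer: input > ol > li > body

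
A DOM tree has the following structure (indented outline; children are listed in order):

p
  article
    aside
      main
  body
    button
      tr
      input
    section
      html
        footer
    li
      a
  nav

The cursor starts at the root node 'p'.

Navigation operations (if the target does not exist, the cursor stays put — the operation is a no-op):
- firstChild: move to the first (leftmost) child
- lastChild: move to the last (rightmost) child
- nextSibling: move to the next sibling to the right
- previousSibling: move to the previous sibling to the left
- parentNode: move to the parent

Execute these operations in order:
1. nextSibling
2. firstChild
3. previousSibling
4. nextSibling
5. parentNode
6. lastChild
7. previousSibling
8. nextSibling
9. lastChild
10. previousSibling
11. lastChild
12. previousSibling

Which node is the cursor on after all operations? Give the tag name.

Answer: section

Derivation:
After 1 (nextSibling): p (no-op, stayed)
After 2 (firstChild): article
After 3 (previousSibling): article (no-op, stayed)
After 4 (nextSibling): body
After 5 (parentNode): p
After 6 (lastChild): nav
After 7 (previousSibling): body
After 8 (nextSibling): nav
After 9 (lastChild): nav (no-op, stayed)
After 10 (previousSibling): body
After 11 (lastChild): li
After 12 (previousSibling): section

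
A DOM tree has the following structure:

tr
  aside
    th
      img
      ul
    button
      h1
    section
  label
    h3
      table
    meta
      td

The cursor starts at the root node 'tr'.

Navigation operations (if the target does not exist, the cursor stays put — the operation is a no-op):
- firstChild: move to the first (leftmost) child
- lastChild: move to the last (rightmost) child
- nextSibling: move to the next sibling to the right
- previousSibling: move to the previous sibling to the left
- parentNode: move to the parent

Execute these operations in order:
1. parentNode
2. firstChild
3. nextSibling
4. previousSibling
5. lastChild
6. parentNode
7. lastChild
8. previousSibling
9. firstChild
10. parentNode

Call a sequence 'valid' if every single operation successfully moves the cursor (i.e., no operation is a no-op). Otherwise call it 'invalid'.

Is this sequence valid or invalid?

After 1 (parentNode): tr (no-op, stayed)
After 2 (firstChild): aside
After 3 (nextSibling): label
After 4 (previousSibling): aside
After 5 (lastChild): section
After 6 (parentNode): aside
After 7 (lastChild): section
After 8 (previousSibling): button
After 9 (firstChild): h1
After 10 (parentNode): button

Answer: invalid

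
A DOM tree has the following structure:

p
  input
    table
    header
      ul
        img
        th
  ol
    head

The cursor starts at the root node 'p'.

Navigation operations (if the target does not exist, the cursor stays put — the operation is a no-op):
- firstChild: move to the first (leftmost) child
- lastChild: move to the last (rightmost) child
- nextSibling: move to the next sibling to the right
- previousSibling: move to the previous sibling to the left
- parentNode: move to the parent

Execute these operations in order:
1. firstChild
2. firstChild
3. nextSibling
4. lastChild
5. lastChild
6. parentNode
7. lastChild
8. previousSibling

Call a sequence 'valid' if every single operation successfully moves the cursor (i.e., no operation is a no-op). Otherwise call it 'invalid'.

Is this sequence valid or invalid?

After 1 (firstChild): input
After 2 (firstChild): table
After 3 (nextSibling): header
After 4 (lastChild): ul
After 5 (lastChild): th
After 6 (parentNode): ul
After 7 (lastChild): th
After 8 (previousSibling): img

Answer: valid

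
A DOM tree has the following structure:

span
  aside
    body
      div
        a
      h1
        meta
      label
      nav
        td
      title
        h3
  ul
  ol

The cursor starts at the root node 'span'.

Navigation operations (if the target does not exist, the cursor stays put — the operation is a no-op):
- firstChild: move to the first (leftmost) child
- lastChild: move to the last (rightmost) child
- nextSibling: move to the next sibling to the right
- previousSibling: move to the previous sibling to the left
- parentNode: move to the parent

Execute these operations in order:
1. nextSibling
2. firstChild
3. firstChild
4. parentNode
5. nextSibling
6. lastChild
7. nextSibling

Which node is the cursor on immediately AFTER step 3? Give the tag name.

After 1 (nextSibling): span (no-op, stayed)
After 2 (firstChild): aside
After 3 (firstChild): body

Answer: body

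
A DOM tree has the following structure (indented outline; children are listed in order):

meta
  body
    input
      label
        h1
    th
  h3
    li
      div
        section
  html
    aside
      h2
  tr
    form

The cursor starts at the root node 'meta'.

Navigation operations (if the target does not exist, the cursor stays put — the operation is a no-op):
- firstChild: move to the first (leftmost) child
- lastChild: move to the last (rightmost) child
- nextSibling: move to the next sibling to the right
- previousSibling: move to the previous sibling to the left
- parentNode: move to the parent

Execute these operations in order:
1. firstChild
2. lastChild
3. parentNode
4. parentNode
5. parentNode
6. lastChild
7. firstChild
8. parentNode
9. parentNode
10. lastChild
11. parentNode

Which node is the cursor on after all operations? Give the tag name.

Answer: meta

Derivation:
After 1 (firstChild): body
After 2 (lastChild): th
After 3 (parentNode): body
After 4 (parentNode): meta
After 5 (parentNode): meta (no-op, stayed)
After 6 (lastChild): tr
After 7 (firstChild): form
After 8 (parentNode): tr
After 9 (parentNode): meta
After 10 (lastChild): tr
After 11 (parentNode): meta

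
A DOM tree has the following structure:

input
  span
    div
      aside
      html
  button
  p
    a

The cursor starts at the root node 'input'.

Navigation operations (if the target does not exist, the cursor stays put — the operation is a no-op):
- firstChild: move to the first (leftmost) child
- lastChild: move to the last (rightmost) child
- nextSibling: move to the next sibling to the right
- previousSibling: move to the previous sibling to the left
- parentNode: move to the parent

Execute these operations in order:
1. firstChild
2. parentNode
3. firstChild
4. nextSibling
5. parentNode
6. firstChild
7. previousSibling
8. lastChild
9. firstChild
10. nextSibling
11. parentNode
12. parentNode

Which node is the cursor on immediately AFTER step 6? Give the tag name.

Answer: span

Derivation:
After 1 (firstChild): span
After 2 (parentNode): input
After 3 (firstChild): span
After 4 (nextSibling): button
After 5 (parentNode): input
After 6 (firstChild): span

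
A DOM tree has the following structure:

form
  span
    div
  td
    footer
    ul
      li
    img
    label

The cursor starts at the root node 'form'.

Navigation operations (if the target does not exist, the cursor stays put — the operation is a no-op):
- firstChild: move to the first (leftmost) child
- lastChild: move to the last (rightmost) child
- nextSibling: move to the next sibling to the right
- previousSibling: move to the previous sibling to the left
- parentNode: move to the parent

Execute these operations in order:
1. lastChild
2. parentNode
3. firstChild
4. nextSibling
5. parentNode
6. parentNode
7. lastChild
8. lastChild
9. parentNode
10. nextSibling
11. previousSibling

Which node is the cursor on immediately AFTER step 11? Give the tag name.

Answer: span

Derivation:
After 1 (lastChild): td
After 2 (parentNode): form
After 3 (firstChild): span
After 4 (nextSibling): td
After 5 (parentNode): form
After 6 (parentNode): form (no-op, stayed)
After 7 (lastChild): td
After 8 (lastChild): label
After 9 (parentNode): td
After 10 (nextSibling): td (no-op, stayed)
After 11 (previousSibling): span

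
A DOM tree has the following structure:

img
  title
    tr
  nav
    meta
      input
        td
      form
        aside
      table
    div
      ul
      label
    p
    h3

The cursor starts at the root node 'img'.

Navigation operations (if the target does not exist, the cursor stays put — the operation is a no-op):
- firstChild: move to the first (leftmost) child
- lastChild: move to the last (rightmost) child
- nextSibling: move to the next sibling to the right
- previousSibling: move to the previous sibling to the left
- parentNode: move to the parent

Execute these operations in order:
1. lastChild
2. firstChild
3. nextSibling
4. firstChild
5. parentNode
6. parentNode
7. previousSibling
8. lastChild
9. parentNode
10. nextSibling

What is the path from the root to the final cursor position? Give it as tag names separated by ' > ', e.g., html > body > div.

Answer: img > nav

Derivation:
After 1 (lastChild): nav
After 2 (firstChild): meta
After 3 (nextSibling): div
After 4 (firstChild): ul
After 5 (parentNode): div
After 6 (parentNode): nav
After 7 (previousSibling): title
After 8 (lastChild): tr
After 9 (parentNode): title
After 10 (nextSibling): nav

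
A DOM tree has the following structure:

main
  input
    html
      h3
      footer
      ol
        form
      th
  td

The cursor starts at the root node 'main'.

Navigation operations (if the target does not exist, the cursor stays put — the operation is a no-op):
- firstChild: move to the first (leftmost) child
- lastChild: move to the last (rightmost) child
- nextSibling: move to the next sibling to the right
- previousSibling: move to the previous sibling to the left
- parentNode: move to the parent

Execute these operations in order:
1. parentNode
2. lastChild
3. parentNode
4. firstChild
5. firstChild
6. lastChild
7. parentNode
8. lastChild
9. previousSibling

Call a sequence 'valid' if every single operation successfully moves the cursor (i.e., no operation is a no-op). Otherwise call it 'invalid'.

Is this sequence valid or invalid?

Answer: invalid

Derivation:
After 1 (parentNode): main (no-op, stayed)
After 2 (lastChild): td
After 3 (parentNode): main
After 4 (firstChild): input
After 5 (firstChild): html
After 6 (lastChild): th
After 7 (parentNode): html
After 8 (lastChild): th
After 9 (previousSibling): ol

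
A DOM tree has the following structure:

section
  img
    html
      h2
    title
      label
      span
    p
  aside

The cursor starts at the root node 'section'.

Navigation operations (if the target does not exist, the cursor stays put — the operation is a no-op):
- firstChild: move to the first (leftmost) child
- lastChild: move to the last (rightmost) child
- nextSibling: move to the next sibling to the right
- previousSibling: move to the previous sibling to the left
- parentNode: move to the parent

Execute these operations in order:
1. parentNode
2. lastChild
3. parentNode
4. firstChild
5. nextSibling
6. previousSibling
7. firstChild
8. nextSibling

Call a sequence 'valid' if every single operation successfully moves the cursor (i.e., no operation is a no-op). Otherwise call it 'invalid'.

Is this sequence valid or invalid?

After 1 (parentNode): section (no-op, stayed)
After 2 (lastChild): aside
After 3 (parentNode): section
After 4 (firstChild): img
After 5 (nextSibling): aside
After 6 (previousSibling): img
After 7 (firstChild): html
After 8 (nextSibling): title

Answer: invalid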